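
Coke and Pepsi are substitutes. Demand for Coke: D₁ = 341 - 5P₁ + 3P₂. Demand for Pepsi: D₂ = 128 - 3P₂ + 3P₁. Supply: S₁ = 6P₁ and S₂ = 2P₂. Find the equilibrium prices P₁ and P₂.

P₁ = 2089/46, P₂ = 2431/46

Market 1: 341 - 5P₁ + 3P₂ = 6P₁ → 11P₁ - 3P₂ = 341.
Market 2: 5P₂ - 3P₁ = 128.
Eliminating P₂: 5×(1) + 3×(2) gives 46P₁ = 2089, so P₁ = 2089/46.
Back-substitute into (2): P₂ = (128 + 3×2089/46) / 5 = 2431/46.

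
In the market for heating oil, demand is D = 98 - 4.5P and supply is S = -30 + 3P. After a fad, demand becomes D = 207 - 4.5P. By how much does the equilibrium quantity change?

Original equilibrium: P* = 256/15, Q* = 21.2.
New equilibrium: 207 - 4.5P = -30 + 3P, so 237 = 7.5P and P' = 31.6; Q' = 207 − 4.5(31.6) = 64.8.
Change in quantity: 64.8 − 21.2 = 43.6.

ΔQ = 43.6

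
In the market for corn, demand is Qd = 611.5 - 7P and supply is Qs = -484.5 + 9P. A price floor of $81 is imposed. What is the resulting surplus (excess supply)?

Equilibrium price would be P* = 68.5, so the floor at 81 binds.
At P = 81: Qd = 44.5, Qs = 244.5.
Surplus = 244.5 − 44.5 = 200.

Surplus = 200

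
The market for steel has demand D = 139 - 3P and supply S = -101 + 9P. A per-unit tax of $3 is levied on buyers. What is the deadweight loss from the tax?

Pre-tax equilibrium: P* = 20, Q* = 79.
Tax on buyers shifts demand to D = 139 − 3(P + 3) = 130 - 3P.
130 - 3P = -101 + 9P gives seller price Ps = 19.25; buyers pay Pb = 19.25 + 3 = 22.25.
New quantity: Q = 139 − 3(22.25) = 72.25.
DWL = ½ × 3 × (79 − 72.25) = 10.125.

Deadweight loss = 10.125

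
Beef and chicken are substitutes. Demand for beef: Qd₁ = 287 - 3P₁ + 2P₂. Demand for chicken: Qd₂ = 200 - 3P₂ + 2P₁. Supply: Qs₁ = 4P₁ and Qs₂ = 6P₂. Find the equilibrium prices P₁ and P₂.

P₁ = 2983/59, P₂ = 1974/59

Market 1: 287 - 3P₁ + 2P₂ = 4P₁ → 7P₁ - 2P₂ = 287.
Market 2: 9P₂ - 2P₁ = 200.
Eliminating P₂: 9×(1) + 2×(2) gives 59P₁ = 2983, so P₁ = 2983/59.
Back-substitute into (2): P₂ = (200 + 2×2983/59) / 9 = 1974/59.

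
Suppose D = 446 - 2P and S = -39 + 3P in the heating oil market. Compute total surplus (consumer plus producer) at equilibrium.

Equilibrium: 446 - 2P = -39 + 3P gives P* = 97, Q* = 252.
Demand choke price: P = 223; supply starts at P = 13.
CS = ½(223 − 97)(252) = 15876; PS = ½(97 − 13)(252) = 10584.

Total surplus = 26460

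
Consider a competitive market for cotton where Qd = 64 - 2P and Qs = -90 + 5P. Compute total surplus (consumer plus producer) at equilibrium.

Equilibrium: 64 - 2P = -90 + 5P gives P* = 22, Q* = 20.
Demand choke price: P = 32; supply starts at P = 18.
CS = ½(32 − 22)(20) = 100; PS = ½(22 − 18)(20) = 40.

Total surplus = 140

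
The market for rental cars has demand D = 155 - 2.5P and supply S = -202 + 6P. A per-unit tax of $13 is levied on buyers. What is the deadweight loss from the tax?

Pre-tax equilibrium: P* = 42, Q* = 50.
Tax on buyers shifts demand to D = 155 − 2.5(P + 13) = 122.5 - 2.5P.
122.5 - 2.5P = -202 + 6P gives seller price Ps = 649/17; buyers pay Pb = 649/17 + 13 = 870/17.
New quantity: Q = 155 − 2.5(870/17) = 460/17.
DWL = ½ × 13 × (50 − 460/17) = 2535/17.

Deadweight loss = 2535/17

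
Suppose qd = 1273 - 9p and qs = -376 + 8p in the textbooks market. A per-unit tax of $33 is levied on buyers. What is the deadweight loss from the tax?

Deadweight loss = 39204/17

Pre-tax equilibrium: p* = 97, q* = 400.
Tax on buyers shifts demand to qd = 1273 − 9(p + 33) = 976 - 9p.
976 - 9p = -376 + 8p gives seller price ps = 1352/17; buyers pay pb = 1352/17 + 33 = 1913/17.
New quantity: q = 1273 − 9(1913/17) = 4424/17.
DWL = ½ × 33 × (400 − 4424/17) = 39204/17.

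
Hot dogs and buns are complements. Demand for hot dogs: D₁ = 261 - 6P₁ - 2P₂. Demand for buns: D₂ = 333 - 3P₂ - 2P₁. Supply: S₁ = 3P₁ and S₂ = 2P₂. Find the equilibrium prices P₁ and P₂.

P₁ = 639/41, P₂ = 2475/41

Market 1: 261 - 6P₁ - 2P₂ = 3P₁ → 9P₁ + 2P₂ = 261.
Market 2: 5P₂ + 2P₁ = 333.
Eliminating P₂: 5×(1) − 2×(2) gives 41P₁ = 639, so P₁ = 639/41.
Back-substitute into (2): P₂ = (333 − 2×639/41) / 5 = 2475/41.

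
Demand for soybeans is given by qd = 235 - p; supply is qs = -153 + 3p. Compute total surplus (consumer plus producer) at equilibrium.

Equilibrium: 235 - p = -153 + 3p gives p* = 97, q* = 138.
Demand choke price: p = 235; supply starts at p = 51.
CS = ½(235 − 97)(138) = 9522; PS = ½(97 − 51)(138) = 3174.

Total surplus = 12696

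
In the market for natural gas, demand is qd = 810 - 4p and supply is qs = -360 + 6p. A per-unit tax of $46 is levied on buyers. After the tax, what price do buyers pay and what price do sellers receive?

Pre-tax equilibrium: p* = 117, q* = 342.
Tax on buyers shifts demand to qd = 810 − 4(p + 46) = 626 - 4p.
626 - 4p = -360 + 6p gives seller price ps = 98.6; buyers pay pb = 98.6 + 46 = 144.6.
New quantity: q = 810 − 4(144.6) = 231.6.

Buyers pay $144.6, sellers receive $98.6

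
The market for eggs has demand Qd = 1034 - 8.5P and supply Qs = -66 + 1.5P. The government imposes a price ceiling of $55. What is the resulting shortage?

Equilibrium price would be P* = 110, so the ceiling at 55 binds.
At P = 55: Qd = 1034 − 8.5(55) = 566.5, Qs = -66 + 1.5(55) = 16.5.
Shortage = 566.5 − 16.5 = 550.

Shortage = 550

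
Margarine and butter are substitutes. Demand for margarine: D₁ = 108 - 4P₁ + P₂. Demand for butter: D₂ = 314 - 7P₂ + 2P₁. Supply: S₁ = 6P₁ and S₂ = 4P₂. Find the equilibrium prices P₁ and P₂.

P₁ = 751/54, P₂ = 839/27

Market 1: 108 - 4P₁ + P₂ = 6P₁ → 10P₁ - P₂ = 108.
Market 2: 11P₂ - 2P₁ = 314.
Eliminating P₂: 11×(1) + 1×(2) gives 108P₁ = 1502, so P₁ = 751/54.
Back-substitute into (2): P₂ = (314 + 2×751/54) / 11 = 839/27.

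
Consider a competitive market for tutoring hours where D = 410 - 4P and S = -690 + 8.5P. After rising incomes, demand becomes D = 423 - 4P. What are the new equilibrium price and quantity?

Original equilibrium: P* = 88, Q* = 58.
New equilibrium: 423 - 4P = -690 + 8.5P, so 1113 = 12.5P and P' = 89.04; Q' = 423 − 4(89.04) = 66.84.

P' = 89.04, Q' = 66.84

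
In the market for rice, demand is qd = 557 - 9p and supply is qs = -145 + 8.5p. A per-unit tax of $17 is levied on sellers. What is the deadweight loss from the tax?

Pre-tax equilibrium: p* = 1404/35, q* = 6859/35.
Tax on sellers shifts supply to qs = -145 + 8.5(p − 17) = -289.5 + 8.5p.
557 - 9p = -289.5 + 8.5p gives buyer price pb = 1693/35; sellers receive ps = 1693/35 − 17 = 1098/35.
New quantity: q = 557 − 9(1693/35) = 4258/35.
DWL = ½ × 17 × (6859/35 − 4258/35) = 44217/70.

Deadweight loss = 44217/70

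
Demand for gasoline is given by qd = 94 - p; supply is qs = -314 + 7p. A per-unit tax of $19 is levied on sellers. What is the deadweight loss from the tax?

Pre-tax equilibrium: p* = 51, q* = 43.
Tax on sellers shifts supply to qs = -314 + 7(p − 19) = -447 + 7p.
94 - p = -447 + 7p gives buyer price pb = 67.625; sellers receive ps = 67.625 − 19 = 48.625.
New quantity: q = 94 − 1(67.625) = 26.375.
DWL = ½ × 19 × (43 − 26.375) = 157.9375.

Deadweight loss = 157.9375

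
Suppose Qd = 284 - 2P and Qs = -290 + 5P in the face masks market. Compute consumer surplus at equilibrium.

Consumer surplus = 3600

Equilibrium: 284 - 2P = -290 + 5P gives P* = 82, Q* = 120.
Demand choke price (Qd = 0): P = 142.
CS = ½(142 − 82)(120) = 3600.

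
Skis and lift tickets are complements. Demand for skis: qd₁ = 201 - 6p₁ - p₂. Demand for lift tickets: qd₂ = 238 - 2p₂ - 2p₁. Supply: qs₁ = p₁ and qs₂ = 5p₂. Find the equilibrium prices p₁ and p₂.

p₁ = 1169/47, p₂ = 1264/47

Market 1: 201 - 6p₁ - p₂ = p₁ → 7p₁ + p₂ = 201.
Market 2: 7p₂ + 2p₁ = 238.
Eliminating p₂: 7×(1) − 1×(2) gives 47p₁ = 1169, so p₁ = 1169/47.
Back-substitute into (2): p₂ = (238 − 2×1169/47) / 7 = 1264/47.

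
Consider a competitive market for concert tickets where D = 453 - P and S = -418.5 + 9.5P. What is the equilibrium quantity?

Q* = 370

Set D = S: 453 - P = -418.5 + 9.5P.
871.5 = 10.5P, so P* = 83.
Q* = 453 − 1(83) = 370.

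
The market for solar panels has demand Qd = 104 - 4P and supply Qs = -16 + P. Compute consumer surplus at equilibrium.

Equilibrium: 104 - 4P = -16 + P gives P* = 24, Q* = 8.
Demand choke price (Qd = 0): P = 26.
CS = ½(26 − 24)(8) = 8.

Consumer surplus = 8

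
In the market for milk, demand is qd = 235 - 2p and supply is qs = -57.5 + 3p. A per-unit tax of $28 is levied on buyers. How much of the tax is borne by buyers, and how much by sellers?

Buyers bear $16.8, sellers bear $11.2

Pre-tax equilibrium: p* = 58.5, q* = 118.
Tax on buyers shifts demand to qd = 235 − 2(p + 28) = 179 - 2p.
179 - 2p = -57.5 + 3p gives seller price ps = 47.3; buyers pay pb = 47.3 + 28 = 75.3.
New quantity: q = 235 − 2(75.3) = 84.4.
Buyer burden = 75.3 − 58.5 = 16.8; seller burden = 58.5 − 47.3 = 11.2.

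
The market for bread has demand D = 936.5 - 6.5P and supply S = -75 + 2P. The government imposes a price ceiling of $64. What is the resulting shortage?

Shortage = 467.5

Equilibrium price would be P* = 119, so the ceiling at 64 binds.
At P = 64: D = 936.5 − 6.5(64) = 520.5, S = -75 + 2(64) = 53.
Shortage = 520.5 − 53 = 467.5.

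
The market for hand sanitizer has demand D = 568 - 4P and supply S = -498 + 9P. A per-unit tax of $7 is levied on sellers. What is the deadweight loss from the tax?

Pre-tax equilibrium: P* = 82, Q* = 240.
Tax on sellers shifts supply to S = -498 + 9(P − 7) = -561 + 9P.
568 - 4P = -561 + 9P gives buyer price Pb = 1129/13; sellers receive Ps = 1129/13 − 7 = 1038/13.
New quantity: Q = 568 − 4(1129/13) = 2868/13.
DWL = ½ × 7 × (240 − 2868/13) = 882/13.

Deadweight loss = 882/13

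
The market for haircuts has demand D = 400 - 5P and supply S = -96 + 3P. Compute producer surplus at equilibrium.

Producer surplus = 1350

Equilibrium: 400 - 5P = -96 + 3P gives P* = 62, Q* = 90.
Supply starts at P = 32 (where S = 0).
PS = ½(62 − 32)(90) = 1350.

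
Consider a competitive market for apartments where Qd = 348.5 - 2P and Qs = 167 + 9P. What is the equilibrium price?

Set Qd = Qs: 348.5 - 2P = 167 + 9P.
181.5 = 11P, so P* = 16.5.
Q* = 348.5 − 2(16.5) = 315.5.

P* = 16.5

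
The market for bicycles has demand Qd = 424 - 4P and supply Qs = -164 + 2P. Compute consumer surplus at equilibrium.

Equilibrium: 424 - 4P = -164 + 2P gives P* = 98, Q* = 32.
Demand choke price (Qd = 0): P = 106.
CS = ½(106 − 98)(32) = 128.

Consumer surplus = 128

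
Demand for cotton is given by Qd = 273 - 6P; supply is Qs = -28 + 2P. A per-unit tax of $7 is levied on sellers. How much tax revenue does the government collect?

Pre-tax equilibrium: P* = 37.625, Q* = 47.25.
Tax on sellers shifts supply to Qs = -28 + 2(P − 7) = -42 + 2P.
273 - 6P = -42 + 2P gives buyer price Pb = 39.375; sellers receive Ps = 39.375 − 7 = 32.375.
New quantity: Q = 273 − 6(39.375) = 36.75.
Revenue = 7 × 36.75 = 257.25.

Tax revenue = 257.25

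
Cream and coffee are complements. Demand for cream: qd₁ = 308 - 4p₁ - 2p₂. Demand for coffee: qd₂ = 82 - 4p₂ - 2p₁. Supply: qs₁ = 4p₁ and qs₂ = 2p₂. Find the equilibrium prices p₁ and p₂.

p₁ = 421/11, p₂ = 10/11

Market 1: 308 - 4p₁ - 2p₂ = 4p₁ → 8p₁ + 2p₂ = 308.
Market 2: 6p₂ + 2p₁ = 82.
Eliminating p₂: 6×(1) − 2×(2) gives 44p₁ = 1684, so p₁ = 421/11.
Back-substitute into (2): p₂ = (82 − 2×421/11) / 6 = 10/11.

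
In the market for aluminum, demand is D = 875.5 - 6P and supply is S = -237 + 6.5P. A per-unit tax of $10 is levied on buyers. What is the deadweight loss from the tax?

Pre-tax equilibrium: P* = 89, Q* = 341.5.
Tax on buyers shifts demand to D = 875.5 − 6(P + 10) = 815.5 - 6P.
815.5 - 6P = -237 + 6.5P gives seller price Ps = 84.2; buyers pay Pb = 84.2 + 10 = 94.2.
New quantity: Q = 875.5 − 6(94.2) = 310.3.
DWL = ½ × 10 × (341.5 − 310.3) = 156.

Deadweight loss = 156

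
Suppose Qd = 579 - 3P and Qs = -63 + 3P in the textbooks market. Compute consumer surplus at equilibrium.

Consumer surplus = 11094

Equilibrium: 579 - 3P = -63 + 3P gives P* = 107, Q* = 258.
Demand choke price (Qd = 0): P = 193.
CS = ½(193 − 107)(258) = 11094.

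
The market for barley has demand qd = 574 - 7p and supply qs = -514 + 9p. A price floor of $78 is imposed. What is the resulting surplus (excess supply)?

Equilibrium price would be p* = 68, so the floor at 78 binds.
At p = 78: qd = 28, qs = 188.
Surplus = 188 − 28 = 160.

Surplus = 160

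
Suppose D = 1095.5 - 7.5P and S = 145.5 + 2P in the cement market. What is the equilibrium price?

P* = 100

Set D = S: 1095.5 - 7.5P = 145.5 + 2P.
950 = 9.5P, so P* = 100.
Q* = 1095.5 − 7.5(100) = 345.5.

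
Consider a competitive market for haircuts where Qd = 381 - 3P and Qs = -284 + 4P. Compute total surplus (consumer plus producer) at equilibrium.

Total surplus = 2688

Equilibrium: 381 - 3P = -284 + 4P gives P* = 95, Q* = 96.
Demand choke price: P = 127; supply starts at P = 71.
CS = ½(127 − 95)(96) = 1536; PS = ½(95 − 71)(96) = 1152.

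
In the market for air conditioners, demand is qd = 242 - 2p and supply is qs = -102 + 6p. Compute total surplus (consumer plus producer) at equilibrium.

Equilibrium: 242 - 2p = -102 + 6p gives p* = 43, q* = 156.
Demand choke price: p = 121; supply starts at p = 17.
CS = ½(121 − 43)(156) = 6084; PS = ½(43 − 17)(156) = 2028.

Total surplus = 8112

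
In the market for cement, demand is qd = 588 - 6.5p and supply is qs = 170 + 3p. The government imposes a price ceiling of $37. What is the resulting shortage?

Equilibrium price would be p* = 44, so the ceiling at 37 binds.
At p = 37: qd = 588 − 6.5(37) = 347.5, qs = 170 + 3(37) = 281.
Shortage = 347.5 − 281 = 66.5.

Shortage = 66.5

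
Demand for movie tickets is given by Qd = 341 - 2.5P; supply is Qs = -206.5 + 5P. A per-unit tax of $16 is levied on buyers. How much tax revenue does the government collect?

Pre-tax equilibrium: P* = 73, Q* = 158.5.
Tax on buyers shifts demand to Qd = 341 − 2.5(P + 16) = 301 - 2.5P.
301 - 2.5P = -206.5 + 5P gives seller price Ps = 203/3; buyers pay Pb = 203/3 + 16 = 251/3.
New quantity: Q = 341 − 2.5(251/3) = 791/6.
Revenue = 16 × 791/6 = 6328/3.

Tax revenue = 6328/3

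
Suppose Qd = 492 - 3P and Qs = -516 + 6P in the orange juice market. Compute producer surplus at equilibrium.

Equilibrium: 492 - 3P = -516 + 6P gives P* = 112, Q* = 156.
Supply starts at P = 86 (where Qs = 0).
PS = ½(112 − 86)(156) = 2028.

Producer surplus = 2028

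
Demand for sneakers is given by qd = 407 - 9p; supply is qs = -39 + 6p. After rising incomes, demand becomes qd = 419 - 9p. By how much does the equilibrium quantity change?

Δq = 4.8

Original equilibrium: p* = 446/15, q* = 139.4.
New equilibrium: 419 - 9p = -39 + 6p, so 458 = 15p and p' = 458/15; q' = 419 − 9(458/15) = 144.2.
Change in quantity: 144.2 − 139.4 = 4.8.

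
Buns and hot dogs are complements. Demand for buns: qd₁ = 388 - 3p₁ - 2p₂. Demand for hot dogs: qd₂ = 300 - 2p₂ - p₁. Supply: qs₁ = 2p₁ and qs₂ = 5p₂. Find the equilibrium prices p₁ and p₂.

Market 1: 388 - 3p₁ - 2p₂ = 2p₁ → 5p₁ + 2p₂ = 388.
Market 2: 7p₂ + p₁ = 300.
Eliminating p₂: 7×(1) − 2×(2) gives 33p₁ = 2116, so p₁ = 2116/33.
Back-substitute into (2): p₂ = (300 − 1×2116/33) / 7 = 1112/33.

p₁ = 2116/33, p₂ = 1112/33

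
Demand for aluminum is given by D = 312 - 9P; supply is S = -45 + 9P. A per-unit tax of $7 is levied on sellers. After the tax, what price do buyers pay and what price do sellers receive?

Pre-tax equilibrium: P* = 119/6, Q* = 133.5.
Tax on sellers shifts supply to S = -45 + 9(P − 7) = -108 + 9P.
312 - 9P = -108 + 9P gives buyer price Pb = 70/3; sellers receive Ps = 70/3 − 7 = 49/3.
New quantity: Q = 312 − 9(70/3) = 102.

Buyers pay 70/3, sellers receive 49/3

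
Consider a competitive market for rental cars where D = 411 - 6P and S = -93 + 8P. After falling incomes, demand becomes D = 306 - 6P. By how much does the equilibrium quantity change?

ΔQ = -60

Original equilibrium: P* = 36, Q* = 195.
New equilibrium: 306 - 6P = -93 + 8P, so 399 = 14P and P' = 28.5; Q' = 306 − 6(28.5) = 135.
Change in quantity: 135 − 195 = -60.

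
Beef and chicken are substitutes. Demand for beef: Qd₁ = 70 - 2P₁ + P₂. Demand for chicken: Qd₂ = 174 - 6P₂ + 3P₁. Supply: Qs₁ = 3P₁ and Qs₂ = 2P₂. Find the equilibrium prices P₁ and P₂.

Market 1: 70 - 2P₁ + P₂ = 3P₁ → 5P₁ - P₂ = 70.
Market 2: 8P₂ - 3P₁ = 174.
Eliminating P₂: 8×(1) + 1×(2) gives 37P₁ = 734, so P₁ = 734/37.
Back-substitute into (2): P₂ = (174 + 3×734/37) / 8 = 1080/37.

P₁ = 734/37, P₂ = 1080/37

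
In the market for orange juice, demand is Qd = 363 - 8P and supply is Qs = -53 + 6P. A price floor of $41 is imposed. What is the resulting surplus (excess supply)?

Equilibrium price would be P* = 208/7, so the floor at 41 binds.
At P = 41: Qd = 35, Qs = 193.
Surplus = 193 − 35 = 158.

Surplus = 158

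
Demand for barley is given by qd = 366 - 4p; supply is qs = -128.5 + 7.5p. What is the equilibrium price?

Set qd = qs: 366 - 4p = -128.5 + 7.5p.
494.5 = 11.5p, so p* = 43.
q* = 366 − 4(43) = 194.

p* = 43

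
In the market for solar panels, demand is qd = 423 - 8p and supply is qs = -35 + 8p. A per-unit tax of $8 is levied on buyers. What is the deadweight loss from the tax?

Deadweight loss = 128

Pre-tax equilibrium: p* = 28.625, q* = 194.
Tax on buyers shifts demand to qd = 423 − 8(p + 8) = 359 - 8p.
359 - 8p = -35 + 8p gives seller price ps = 24.625; buyers pay pb = 24.625 + 8 = 32.625.
New quantity: q = 423 − 8(32.625) = 162.
DWL = ½ × 8 × (194 − 162) = 128.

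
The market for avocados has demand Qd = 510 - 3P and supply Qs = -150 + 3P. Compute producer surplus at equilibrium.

Equilibrium: 510 - 3P = -150 + 3P gives P* = 110, Q* = 180.
Supply starts at P = 50 (where Qs = 0).
PS = ½(110 − 50)(180) = 5400.

Producer surplus = 5400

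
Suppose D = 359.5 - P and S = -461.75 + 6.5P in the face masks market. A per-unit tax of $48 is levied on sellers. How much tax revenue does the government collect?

Tax revenue = 10003.2

Pre-tax equilibrium: P* = 109.5, Q* = 250.
Tax on sellers shifts supply to S = -461.75 + 6.5(P − 48) = -773.75 + 6.5P.
359.5 - P = -773.75 + 6.5P gives buyer price Pb = 151.1; sellers receive Ps = 151.1 − 48 = 103.1.
New quantity: Q = 359.5 − 1(151.1) = 208.4.
Revenue = 48 × 208.4 = 10003.2.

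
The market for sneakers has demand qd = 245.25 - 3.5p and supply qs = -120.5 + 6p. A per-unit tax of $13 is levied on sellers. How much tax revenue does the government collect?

Tax revenue = 40391/38

Pre-tax equilibrium: p* = 38.5, q* = 110.5.
Tax on sellers shifts supply to qs = -120.5 + 6(p − 13) = -198.5 + 6p.
245.25 - 3.5p = -198.5 + 6p gives buyer price pb = 1775/38; sellers receive ps = 1775/38 − 13 = 1281/38.
New quantity: q = 245.25 − 3.5(1775/38) = 3107/38.
Revenue = 13 × 3107/38 = 40391/38.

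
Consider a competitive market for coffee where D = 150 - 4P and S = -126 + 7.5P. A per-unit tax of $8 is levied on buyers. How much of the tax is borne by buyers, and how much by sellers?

Buyers bear 120/23, sellers bear 64/23

Pre-tax equilibrium: P* = 24, Q* = 54.
Tax on buyers shifts demand to D = 150 − 4(P + 8) = 118 - 4P.
118 - 4P = -126 + 7.5P gives seller price Ps = 488/23; buyers pay Pb = 488/23 + 8 = 672/23.
New quantity: Q = 150 − 4(672/23) = 762/23.
Buyer burden = 672/23 − 24 = 120/23; seller burden = 24 − 488/23 = 64/23.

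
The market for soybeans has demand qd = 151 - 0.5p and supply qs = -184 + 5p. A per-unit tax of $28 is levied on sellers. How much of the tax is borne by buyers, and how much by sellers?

Pre-tax equilibrium: p* = 670/11, q* = 1326/11.
Tax on sellers shifts supply to qs = -184 + 5(p − 28) = -324 + 5p.
151 - 0.5p = -324 + 5p gives buyer price pb = 950/11; sellers receive ps = 950/11 − 28 = 642/11.
New quantity: q = 151 − 0.5(950/11) = 1186/11.
Buyer burden = 950/11 − 670/11 = 280/11; seller burden = 670/11 − 642/11 = 28/11.

Buyers bear 280/11, sellers bear 28/11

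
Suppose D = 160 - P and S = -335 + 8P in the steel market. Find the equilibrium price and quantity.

Set D = S: 160 - P = -335 + 8P.
495 = 9P, so P* = 55.
Q* = 160 − 1(55) = 105.

P* = 55, Q* = 105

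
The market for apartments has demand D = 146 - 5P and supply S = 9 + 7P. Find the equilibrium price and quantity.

P* = 137/12, Q* = 1067/12

Set D = S: 146 - 5P = 9 + 7P.
137 = 12P, so P* = 137/12.
Q* = 146 − 5(137/12) = 1067/12.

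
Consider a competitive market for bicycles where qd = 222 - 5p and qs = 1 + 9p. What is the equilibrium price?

Set qd = qs: 222 - 5p = 1 + 9p.
221 = 14p, so p* = 221/14.
q* = 222 − 5(221/14) = 2003/14.

p* = 221/14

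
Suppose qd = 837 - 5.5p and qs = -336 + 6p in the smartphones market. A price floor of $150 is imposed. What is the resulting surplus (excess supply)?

Surplus = 552

Equilibrium price would be p* = 102, so the floor at 150 binds.
At p = 150: qd = 12, qs = 564.
Surplus = 564 − 12 = 552.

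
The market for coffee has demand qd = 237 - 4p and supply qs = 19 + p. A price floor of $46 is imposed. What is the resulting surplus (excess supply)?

Equilibrium price would be p* = 43.6, so the floor at 46 binds.
At p = 46: qd = 53, qs = 65.
Surplus = 65 − 53 = 12.

Surplus = 12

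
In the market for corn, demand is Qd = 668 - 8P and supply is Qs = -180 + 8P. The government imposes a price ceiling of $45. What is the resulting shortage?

Shortage = 128

Equilibrium price would be P* = 53, so the ceiling at 45 binds.
At P = 45: Qd = 668 − 8(45) = 308, Qs = -180 + 8(45) = 180.
Shortage = 308 − 180 = 128.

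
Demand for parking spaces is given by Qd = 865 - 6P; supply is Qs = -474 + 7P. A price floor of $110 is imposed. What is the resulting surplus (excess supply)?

Equilibrium price would be P* = 103, so the floor at 110 binds.
At P = 110: Qd = 205, Qs = 296.
Surplus = 296 − 205 = 91.

Surplus = 91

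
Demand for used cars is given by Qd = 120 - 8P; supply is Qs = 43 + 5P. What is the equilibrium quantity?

Set Qd = Qs: 120 - 8P = 43 + 5P.
77 = 13P, so P* = 77/13.
Q* = 120 − 8(77/13) = 944/13.

Q* = 944/13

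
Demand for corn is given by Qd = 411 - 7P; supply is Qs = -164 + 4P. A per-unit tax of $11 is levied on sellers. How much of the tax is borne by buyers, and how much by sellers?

Buyers bear $4, sellers bear $7

Pre-tax equilibrium: P* = 575/11, Q* = 496/11.
Tax on sellers shifts supply to Qs = -164 + 4(P − 11) = -208 + 4P.
411 - 7P = -208 + 4P gives buyer price Pb = 619/11; sellers receive Ps = 619/11 − 11 = 498/11.
New quantity: Q = 411 − 7(619/11) = 188/11.
Buyer burden = 619/11 − 575/11 = 4; seller burden = 575/11 − 498/11 = 7.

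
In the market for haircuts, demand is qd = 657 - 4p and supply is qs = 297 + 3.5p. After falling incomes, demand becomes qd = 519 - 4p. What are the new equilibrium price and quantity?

p' = 29.6, q' = 400.6

Original equilibrium: p* = 48, q* = 465.
New equilibrium: 519 - 4p = 297 + 3.5p, so 222 = 7.5p and p' = 29.6; q' = 519 − 4(29.6) = 400.6.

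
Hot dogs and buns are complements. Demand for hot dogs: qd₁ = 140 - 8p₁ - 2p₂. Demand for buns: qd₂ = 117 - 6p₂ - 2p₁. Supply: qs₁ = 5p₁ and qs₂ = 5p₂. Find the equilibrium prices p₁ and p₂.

p₁ = 1306/139, p₂ = 1241/139

Market 1: 140 - 8p₁ - 2p₂ = 5p₁ → 13p₁ + 2p₂ = 140.
Market 2: 11p₂ + 2p₁ = 117.
Eliminating p₂: 11×(1) − 2×(2) gives 139p₁ = 1306, so p₁ = 1306/139.
Back-substitute into (2): p₂ = (117 − 2×1306/139) / 11 = 1241/139.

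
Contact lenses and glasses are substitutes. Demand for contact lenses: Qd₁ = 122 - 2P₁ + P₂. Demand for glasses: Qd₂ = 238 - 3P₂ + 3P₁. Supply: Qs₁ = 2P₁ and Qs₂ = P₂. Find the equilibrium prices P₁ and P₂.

Market 1: 122 - 2P₁ + P₂ = 2P₁ → 4P₁ - P₂ = 122.
Market 2: 4P₂ - 3P₁ = 238.
Eliminating P₂: 4×(1) + 1×(2) gives 13P₁ = 726, so P₁ = 726/13.
Back-substitute into (2): P₂ = (238 + 3×726/13) / 4 = 1318/13.

P₁ = 726/13, P₂ = 1318/13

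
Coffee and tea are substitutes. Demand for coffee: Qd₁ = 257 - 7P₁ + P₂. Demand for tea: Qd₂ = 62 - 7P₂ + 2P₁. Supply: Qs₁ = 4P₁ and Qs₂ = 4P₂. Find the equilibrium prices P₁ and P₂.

Market 1: 257 - 7P₁ + P₂ = 4P₁ → 11P₁ - P₂ = 257.
Market 2: 11P₂ - 2P₁ = 62.
Eliminating P₂: 11×(1) + 1×(2) gives 119P₁ = 2889, so P₁ = 2889/119.
Back-substitute into (2): P₂ = (62 + 2×2889/119) / 11 = 1196/119.

P₁ = 2889/119, P₂ = 1196/119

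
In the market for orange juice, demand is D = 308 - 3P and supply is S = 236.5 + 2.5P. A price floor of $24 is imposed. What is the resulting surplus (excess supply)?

Surplus = 60.5

Equilibrium price would be P* = 13, so the floor at 24 binds.
At P = 24: D = 236, S = 296.5.
Surplus = 296.5 − 236 = 60.5.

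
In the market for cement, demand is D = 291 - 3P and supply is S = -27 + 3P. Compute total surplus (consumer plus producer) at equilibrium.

Equilibrium: 291 - 3P = -27 + 3P gives P* = 53, Q* = 132.
Demand choke price: P = 97; supply starts at P = 9.
CS = ½(97 − 53)(132) = 2904; PS = ½(53 − 9)(132) = 2904.

Total surplus = 5808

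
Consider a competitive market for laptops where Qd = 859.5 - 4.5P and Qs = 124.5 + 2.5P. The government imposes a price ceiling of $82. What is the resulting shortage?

Equilibrium price would be P* = 105, so the ceiling at 82 binds.
At P = 82: Qd = 859.5 − 4.5(82) = 490.5, Qs = 124.5 + 2.5(82) = 329.5.
Shortage = 490.5 − 329.5 = 161.

Shortage = 161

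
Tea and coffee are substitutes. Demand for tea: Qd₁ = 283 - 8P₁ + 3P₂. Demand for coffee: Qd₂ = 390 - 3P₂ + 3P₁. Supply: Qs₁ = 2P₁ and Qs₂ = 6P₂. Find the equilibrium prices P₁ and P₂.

Market 1: 283 - 8P₁ + 3P₂ = 2P₁ → 10P₁ - 3P₂ = 283.
Market 2: 9P₂ - 3P₁ = 390.
Eliminating P₂: 9×(1) + 3×(2) gives 81P₁ = 3717, so P₁ = 413/9.
Back-substitute into (2): P₂ = (390 + 3×413/9) / 9 = 1583/27.

P₁ = 413/9, P₂ = 1583/27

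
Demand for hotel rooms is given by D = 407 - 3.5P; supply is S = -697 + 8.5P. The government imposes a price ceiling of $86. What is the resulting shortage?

Equilibrium price would be P* = 92, so the ceiling at 86 binds.
At P = 86: D = 407 − 3.5(86) = 106, S = -697 + 8.5(86) = 34.
Shortage = 106 − 34 = 72.

Shortage = 72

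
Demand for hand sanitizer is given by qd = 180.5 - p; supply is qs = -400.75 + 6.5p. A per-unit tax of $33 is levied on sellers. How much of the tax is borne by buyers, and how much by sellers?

Pre-tax equilibrium: p* = 77.5, q* = 103.
Tax on sellers shifts supply to qs = -400.75 + 6.5(p − 33) = -615.25 + 6.5p.
180.5 - p = -615.25 + 6.5p gives buyer price pb = 106.1; sellers receive ps = 106.1 − 33 = 73.1.
New quantity: q = 180.5 − 1(106.1) = 74.4.
Buyer burden = 106.1 − 77.5 = 28.6; seller burden = 77.5 − 73.1 = 4.4.

Buyers bear $28.6, sellers bear $4.4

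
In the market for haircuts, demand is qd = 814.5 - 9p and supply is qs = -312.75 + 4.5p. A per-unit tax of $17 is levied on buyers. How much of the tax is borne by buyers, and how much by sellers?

Buyers bear 17/3, sellers bear 34/3

Pre-tax equilibrium: p* = 83.5, q* = 63.
Tax on buyers shifts demand to qd = 814.5 − 9(p + 17) = 661.5 - 9p.
661.5 - 9p = -312.75 + 4.5p gives seller price ps = 433/6; buyers pay pb = 433/6 + 17 = 535/6.
New quantity: q = 814.5 − 9(535/6) = 12.
Buyer burden = 535/6 − 83.5 = 17/3; seller burden = 83.5 − 433/6 = 34/3.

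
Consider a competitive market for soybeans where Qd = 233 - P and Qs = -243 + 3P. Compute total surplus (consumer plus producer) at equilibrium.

Equilibrium: 233 - P = -243 + 3P gives P* = 119, Q* = 114.
Demand choke price: P = 233; supply starts at P = 81.
CS = ½(233 − 119)(114) = 6498; PS = ½(119 − 81)(114) = 2166.

Total surplus = 8664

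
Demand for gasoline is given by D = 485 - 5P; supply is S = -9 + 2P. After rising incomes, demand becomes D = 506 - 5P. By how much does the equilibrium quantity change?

Original equilibrium: P* = 494/7, Q* = 925/7.
New equilibrium: 506 - 5P = -9 + 2P, so 515 = 7P and P' = 515/7; Q' = 506 − 5(515/7) = 967/7.
Change in quantity: 967/7 − 925/7 = 6.

ΔQ = 6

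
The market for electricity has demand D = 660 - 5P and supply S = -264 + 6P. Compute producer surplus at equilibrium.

Producer surplus = 4800

Equilibrium: 660 - 5P = -264 + 6P gives P* = 84, Q* = 240.
Supply starts at P = 44 (where S = 0).
PS = ½(84 − 44)(240) = 4800.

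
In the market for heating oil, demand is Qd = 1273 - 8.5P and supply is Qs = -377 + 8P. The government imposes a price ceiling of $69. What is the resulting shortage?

Shortage = 511.5

Equilibrium price would be P* = 100, so the ceiling at 69 binds.
At P = 69: Qd = 1273 − 8.5(69) = 686.5, Qs = -377 + 8(69) = 175.
Shortage = 686.5 − 175 = 511.5.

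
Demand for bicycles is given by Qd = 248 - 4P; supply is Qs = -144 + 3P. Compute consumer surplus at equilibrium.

Equilibrium: 248 - 4P = -144 + 3P gives P* = 56, Q* = 24.
Demand choke price (Qd = 0): P = 62.
CS = ½(62 − 56)(24) = 72.

Consumer surplus = 72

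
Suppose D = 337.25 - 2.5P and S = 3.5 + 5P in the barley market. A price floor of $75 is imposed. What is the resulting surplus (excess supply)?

Surplus = 228.75

Equilibrium price would be P* = 44.5, so the floor at 75 binds.
At P = 75: D = 149.75, S = 378.5.
Surplus = 378.5 − 149.75 = 228.75.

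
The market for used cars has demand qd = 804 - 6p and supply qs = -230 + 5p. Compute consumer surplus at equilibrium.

Consumer surplus = 4800

Equilibrium: 804 - 6p = -230 + 5p gives p* = 94, q* = 240.
Demand choke price (qd = 0): p = 134.
CS = ½(134 − 94)(240) = 4800.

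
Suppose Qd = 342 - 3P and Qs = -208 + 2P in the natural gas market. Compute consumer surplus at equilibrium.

Equilibrium: 342 - 3P = -208 + 2P gives P* = 110, Q* = 12.
Demand choke price (Qd = 0): P = 114.
CS = ½(114 − 110)(12) = 24.

Consumer surplus = 24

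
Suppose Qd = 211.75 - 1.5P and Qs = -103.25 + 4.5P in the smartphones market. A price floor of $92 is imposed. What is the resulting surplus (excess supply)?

Surplus = 237

Equilibrium price would be P* = 52.5, so the floor at 92 binds.
At P = 92: Qd = 73.75, Qs = 310.75.
Surplus = 310.75 − 73.75 = 237.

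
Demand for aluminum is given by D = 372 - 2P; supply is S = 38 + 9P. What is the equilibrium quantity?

Q* = 3424/11

Set D = S: 372 - 2P = 38 + 9P.
334 = 11P, so P* = 334/11.
Q* = 372 − 2(334/11) = 3424/11.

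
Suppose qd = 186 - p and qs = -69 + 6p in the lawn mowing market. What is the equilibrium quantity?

Set qd = qs: 186 - p = -69 + 6p.
255 = 7p, so p* = 255/7.
q* = 186 − 1(255/7) = 1047/7.

q* = 1047/7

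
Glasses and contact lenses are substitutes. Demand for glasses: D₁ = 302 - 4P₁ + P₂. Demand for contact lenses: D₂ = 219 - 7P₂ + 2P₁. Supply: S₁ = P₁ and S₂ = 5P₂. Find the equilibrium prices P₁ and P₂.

P₁ = 3843/58, P₂ = 1699/58

Market 1: 302 - 4P₁ + P₂ = P₁ → 5P₁ - P₂ = 302.
Market 2: 12P₂ - 2P₁ = 219.
Eliminating P₂: 12×(1) + 1×(2) gives 58P₁ = 3843, so P₁ = 3843/58.
Back-substitute into (2): P₂ = (219 + 2×3843/58) / 12 = 1699/58.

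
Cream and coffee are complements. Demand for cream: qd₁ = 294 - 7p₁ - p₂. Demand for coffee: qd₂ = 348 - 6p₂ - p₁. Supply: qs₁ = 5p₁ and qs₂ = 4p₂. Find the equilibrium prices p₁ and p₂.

Market 1: 294 - 7p₁ - p₂ = 5p₁ → 12p₁ + p₂ = 294.
Market 2: 10p₂ + p₁ = 348.
Eliminating p₂: 10×(1) − 1×(2) gives 119p₁ = 2592, so p₁ = 2592/119.
Back-substitute into (2): p₂ = (348 − 1×2592/119) / 10 = 3882/119.

p₁ = 2592/119, p₂ = 3882/119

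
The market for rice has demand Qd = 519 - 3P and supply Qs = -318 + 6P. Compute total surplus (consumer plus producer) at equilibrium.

Total surplus = 14400

Equilibrium: 519 - 3P = -318 + 6P gives P* = 93, Q* = 240.
Demand choke price: P = 173; supply starts at P = 53.
CS = ½(173 − 93)(240) = 9600; PS = ½(93 − 53)(240) = 4800.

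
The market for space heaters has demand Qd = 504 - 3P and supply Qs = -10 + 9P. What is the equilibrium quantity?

Q* = 375.5

Set Qd = Qs: 504 - 3P = -10 + 9P.
514 = 12P, so P* = 257/6.
Q* = 504 − 3(257/6) = 375.5.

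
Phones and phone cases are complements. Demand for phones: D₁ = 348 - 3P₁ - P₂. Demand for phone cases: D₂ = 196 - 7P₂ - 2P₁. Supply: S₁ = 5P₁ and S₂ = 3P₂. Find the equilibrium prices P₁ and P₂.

P₁ = 1642/39, P₂ = 436/39

Market 1: 348 - 3P₁ - P₂ = 5P₁ → 8P₁ + P₂ = 348.
Market 2: 10P₂ + 2P₁ = 196.
Eliminating P₂: 10×(1) − 1×(2) gives 78P₁ = 3284, so P₁ = 1642/39.
Back-substitute into (2): P₂ = (196 − 2×1642/39) / 10 = 436/39.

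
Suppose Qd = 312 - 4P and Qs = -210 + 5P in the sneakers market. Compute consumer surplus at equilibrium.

Consumer surplus = 800

Equilibrium: 312 - 4P = -210 + 5P gives P* = 58, Q* = 80.
Demand choke price (Qd = 0): P = 78.
CS = ½(78 − 58)(80) = 800.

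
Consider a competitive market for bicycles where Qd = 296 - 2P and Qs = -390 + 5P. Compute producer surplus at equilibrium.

Producer surplus = 1000

Equilibrium: 296 - 2P = -390 + 5P gives P* = 98, Q* = 100.
Supply starts at P = 78 (where Qs = 0).
PS = ½(98 − 78)(100) = 1000.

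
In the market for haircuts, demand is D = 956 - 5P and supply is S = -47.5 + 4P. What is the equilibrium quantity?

Q* = 398.5

Set D = S: 956 - 5P = -47.5 + 4P.
1003.5 = 9P, so P* = 111.5.
Q* = 956 − 5(111.5) = 398.5.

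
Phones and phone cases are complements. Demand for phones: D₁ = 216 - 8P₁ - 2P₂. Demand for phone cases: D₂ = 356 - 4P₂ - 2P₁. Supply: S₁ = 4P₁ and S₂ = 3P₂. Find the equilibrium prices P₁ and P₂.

Market 1: 216 - 8P₁ - 2P₂ = 4P₁ → 12P₁ + 2P₂ = 216.
Market 2: 7P₂ + 2P₁ = 356.
Eliminating P₂: 7×(1) − 2×(2) gives 80P₁ = 800, so P₁ = 10.
Back-substitute into (2): P₂ = (356 − 2×10) / 7 = 48.

P₁ = 10, P₂ = 48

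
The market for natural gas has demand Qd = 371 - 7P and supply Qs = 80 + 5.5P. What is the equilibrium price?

P* = 23.28

Set Qd = Qs: 371 - 7P = 80 + 5.5P.
291 = 12.5P, so P* = 23.28.
Q* = 371 − 7(23.28) = 208.04.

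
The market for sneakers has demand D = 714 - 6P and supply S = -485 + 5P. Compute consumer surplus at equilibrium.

Consumer surplus = 300

Equilibrium: 714 - 6P = -485 + 5P gives P* = 109, Q* = 60.
Demand choke price (D = 0): P = 119.
CS = ½(119 − 109)(60) = 300.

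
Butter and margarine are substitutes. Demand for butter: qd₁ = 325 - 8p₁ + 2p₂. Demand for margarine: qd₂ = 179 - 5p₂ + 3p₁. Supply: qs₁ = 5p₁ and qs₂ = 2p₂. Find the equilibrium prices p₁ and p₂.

Market 1: 325 - 8p₁ + 2p₂ = 5p₁ → 13p₁ - 2p₂ = 325.
Market 2: 7p₂ - 3p₁ = 179.
Eliminating p₂: 7×(1) + 2×(2) gives 85p₁ = 2633, so p₁ = 2633/85.
Back-substitute into (2): p₂ = (179 + 3×2633/85) / 7 = 3302/85.

p₁ = 2633/85, p₂ = 3302/85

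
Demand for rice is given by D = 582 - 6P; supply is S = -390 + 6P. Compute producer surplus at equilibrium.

Producer surplus = 768

Equilibrium: 582 - 6P = -390 + 6P gives P* = 81, Q* = 96.
Supply starts at P = 65 (where S = 0).
PS = ½(81 − 65)(96) = 768.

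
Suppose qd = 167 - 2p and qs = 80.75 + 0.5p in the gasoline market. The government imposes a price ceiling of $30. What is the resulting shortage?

Equilibrium price would be p* = 34.5, so the ceiling at 30 binds.
At p = 30: qd = 167 − 2(30) = 107, qs = 80.75 + 0.5(30) = 95.75.
Shortage = 107 − 95.75 = 11.25.

Shortage = 11.25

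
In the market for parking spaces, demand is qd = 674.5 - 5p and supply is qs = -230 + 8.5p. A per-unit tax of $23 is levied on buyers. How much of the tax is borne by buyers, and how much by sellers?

Buyers bear 391/27, sellers bear 230/27

Pre-tax equilibrium: p* = 67, q* = 339.5.
Tax on buyers shifts demand to qd = 674.5 − 5(p + 23) = 559.5 - 5p.
559.5 - 5p = -230 + 8.5p gives seller price ps = 1579/27; buyers pay pb = 1579/27 + 23 = 2200/27.
New quantity: q = 674.5 − 5(2200/27) = 14423/54.
Buyer burden = 2200/27 − 67 = 391/27; seller burden = 67 − 1579/27 = 230/27.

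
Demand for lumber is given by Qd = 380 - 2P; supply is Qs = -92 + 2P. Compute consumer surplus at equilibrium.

Consumer surplus = 5184

Equilibrium: 380 - 2P = -92 + 2P gives P* = 118, Q* = 144.
Demand choke price (Qd = 0): P = 190.
CS = ½(190 − 118)(144) = 5184.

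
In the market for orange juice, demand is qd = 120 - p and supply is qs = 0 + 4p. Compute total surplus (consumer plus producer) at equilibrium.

Total surplus = 5760

Equilibrium: 120 - p = 0 + 4p gives p* = 24, q* = 96.
Demand choke price: p = 120; supply starts at p = 0.
CS = ½(120 − 24)(96) = 4608; PS = ½(24 − 0)(96) = 1152.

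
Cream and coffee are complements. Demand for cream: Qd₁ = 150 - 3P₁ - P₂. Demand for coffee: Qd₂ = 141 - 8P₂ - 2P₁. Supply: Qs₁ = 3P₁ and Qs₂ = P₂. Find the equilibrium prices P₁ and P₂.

P₁ = 23.25, P₂ = 10.5

Market 1: 150 - 3P₁ - P₂ = 3P₁ → 6P₁ + P₂ = 150.
Market 2: 9P₂ + 2P₁ = 141.
Eliminating P₂: 9×(1) − 1×(2) gives 52P₁ = 1209, so P₁ = 23.25.
Back-substitute into (2): P₂ = (141 − 2×23.25) / 9 = 10.5.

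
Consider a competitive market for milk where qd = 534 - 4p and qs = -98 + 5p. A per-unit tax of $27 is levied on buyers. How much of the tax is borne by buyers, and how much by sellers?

Pre-tax equilibrium: p* = 632/9, q* = 2278/9.
Tax on buyers shifts demand to qd = 534 − 4(p + 27) = 426 - 4p.
426 - 4p = -98 + 5p gives seller price ps = 524/9; buyers pay pb = 524/9 + 27 = 767/9.
New quantity: q = 534 − 4(767/9) = 1738/9.
Buyer burden = 767/9 − 632/9 = 15; seller burden = 632/9 − 524/9 = 12.

Buyers bear $15, sellers bear $12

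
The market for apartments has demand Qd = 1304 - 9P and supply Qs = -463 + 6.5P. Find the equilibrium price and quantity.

Set Qd = Qs: 1304 - 9P = -463 + 6.5P.
1767 = 15.5P, so P* = 114.
Q* = 1304 − 9(114) = 278.

P* = 114, Q* = 278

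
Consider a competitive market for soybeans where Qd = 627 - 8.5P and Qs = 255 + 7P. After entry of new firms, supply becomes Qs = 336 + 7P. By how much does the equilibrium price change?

ΔP = -162/31

Original equilibrium: P* = 24, Q* = 423.
New equilibrium: 627 - 8.5P = 336 + 7P, so 291 = 15.5P and P' = 582/31; Q' = 627 − 8.5(582/31) = 14490/31.
Change in price: 582/31 − 24 = -162/31.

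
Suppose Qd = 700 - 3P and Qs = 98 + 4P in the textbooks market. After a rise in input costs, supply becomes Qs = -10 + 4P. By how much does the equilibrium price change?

ΔP = 108/7

Original equilibrium: P* = 86, Q* = 442.
New equilibrium: 700 - 3P = -10 + 4P, so 710 = 7P and P' = 710/7; Q' = 700 − 3(710/7) = 2770/7.
Change in price: 710/7 − 86 = 108/7.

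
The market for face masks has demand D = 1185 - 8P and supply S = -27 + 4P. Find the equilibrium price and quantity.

P* = 101, Q* = 377

Set D = S: 1185 - 8P = -27 + 4P.
1212 = 12P, so P* = 101.
Q* = 1185 − 8(101) = 377.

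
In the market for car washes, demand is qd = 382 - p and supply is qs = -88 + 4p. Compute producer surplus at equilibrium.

Equilibrium: 382 - p = -88 + 4p gives p* = 94, q* = 288.
Supply starts at p = 22 (where qs = 0).
PS = ½(94 − 22)(288) = 10368.

Producer surplus = 10368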